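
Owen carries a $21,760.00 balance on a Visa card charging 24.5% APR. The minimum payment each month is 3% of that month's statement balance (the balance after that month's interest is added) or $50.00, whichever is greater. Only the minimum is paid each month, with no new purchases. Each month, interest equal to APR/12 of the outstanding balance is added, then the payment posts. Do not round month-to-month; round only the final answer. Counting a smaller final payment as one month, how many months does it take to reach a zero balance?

308 months

Monthly rate r = 24.5%/12 = 2.04167% = 0.0204167.
While 3% of the post-interest balance exceeds $50.00, each month B ← (B·(1+r))·(1 − 0.03), i.e. B shrinks by the factor (1+r)·0.97 = 0.9898.
This holds for months 1–253. Entering month 254 the balance is $1,627.89; 3% of the post-interest balance is now below $50.00, so the flat $50.00 minimum applies from here.
From month 254 a fixed $50.00 at rate r clears $1,627.89 in 55 more payments. Total: 253 + 55 = 308 months.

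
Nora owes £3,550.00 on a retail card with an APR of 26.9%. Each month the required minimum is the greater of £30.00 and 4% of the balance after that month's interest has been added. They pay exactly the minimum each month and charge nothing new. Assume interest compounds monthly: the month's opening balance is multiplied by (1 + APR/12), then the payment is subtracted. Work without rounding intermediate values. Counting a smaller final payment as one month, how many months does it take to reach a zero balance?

Monthly rate r = 26.9%/12 = 2.24167% = 0.0224167.
While 4% of the post-interest balance exceeds £30.00, each month B ← (B·(1+r))·(1 − 0.04), i.e. B shrinks by the factor (1+r)·0.96 = 0.98152.
This holds for months 1–85. Entering month 86 the balance is £727.20; 4% of the post-interest balance is now below £30.00, so the flat £30.00 minimum applies from here.
From month 86 a fixed £30.00 at rate r clears £727.20 in 36 more payments. Total: 85 + 36 = 121 months.

121 months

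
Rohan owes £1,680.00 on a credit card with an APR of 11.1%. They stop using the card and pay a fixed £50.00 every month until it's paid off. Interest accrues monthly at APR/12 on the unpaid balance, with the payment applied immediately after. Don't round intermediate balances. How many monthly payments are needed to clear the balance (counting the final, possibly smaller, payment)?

Monthly rate r = 11.1%/12 = 0.925% = 0.00925.
Recurrence: B ← B·(1+r) − £50.00.
Month 1: interest £15.54; balance after payment £1,645.54.
Month 2: interest £15.22; balance after payment £1,610.76.
Closed form: n = −ln(1 − rB₀/P)/ln(1+r) = −ln(0.6892)/ln(1.00925) ≈ 40.426, so the balance reaches zero during payment 41.

41 months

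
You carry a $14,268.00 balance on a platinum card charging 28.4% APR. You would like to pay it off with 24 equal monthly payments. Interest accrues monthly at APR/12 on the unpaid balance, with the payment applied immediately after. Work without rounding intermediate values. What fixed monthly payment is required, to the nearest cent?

$786.06

Monthly rate r = 28.4%/12 = 2.36667% = 0.0236667.
Level-payment amortization: P = B₀·r / (1 − (1+r)^(−n)) = 14268.00·0.0236667 / (1 − 1.02367^(−24)).
Denominator 1 − (1+r)^(−24) = 0.429580296.
P = 337.676 / 0.429580296 ≈ 786.06.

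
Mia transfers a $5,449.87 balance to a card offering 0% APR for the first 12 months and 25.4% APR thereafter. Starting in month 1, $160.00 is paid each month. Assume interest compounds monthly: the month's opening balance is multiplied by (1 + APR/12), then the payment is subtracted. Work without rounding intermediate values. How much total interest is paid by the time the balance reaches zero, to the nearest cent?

Promo months 1–12 at r₀ = 0%/12 = 0; months 13+ at r₁ = 25.4%/12 = 0.0211667.
After month 12 (no interest yet): B = $5,449.87 − 12·$160.00 = $3,529.87.
Then at r₁ with $160.00/mo: n₂ = −ln(1 − r₁·B/P)/ln(1+r₁) ≈ 30.04 → 31 more payments.
Total paid = 42·$160.00 + $6.24 = $6,726.24; interest = $6,726.24 − $5,449.87 = $1,276.37.

$1,276.37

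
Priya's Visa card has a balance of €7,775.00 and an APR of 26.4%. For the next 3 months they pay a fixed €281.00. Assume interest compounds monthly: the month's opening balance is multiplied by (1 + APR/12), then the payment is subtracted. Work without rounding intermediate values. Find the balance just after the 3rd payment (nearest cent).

€7,437.84

Monthly rate r = 26.4%/12 = 2.2% = 0.022.
Each month: B ← B·(1+r) − €281.00.
Month 1: interest €171.05; balance after payment €7,665.05.
Month 2: interest €168.63; balance after payment €7,552.68.
Month 3: interest €166.16; balance after payment €7,437.84.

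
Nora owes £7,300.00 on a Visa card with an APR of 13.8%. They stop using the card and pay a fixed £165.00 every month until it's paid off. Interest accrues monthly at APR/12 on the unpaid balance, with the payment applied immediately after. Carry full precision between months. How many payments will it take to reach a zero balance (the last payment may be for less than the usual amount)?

63 months

Monthly rate r = 13.8%/12 = 1.15% = 0.0115.
Recurrence: B ← B·(1+r) − £165.00.
Month 1: interest £83.95; balance after payment £7,218.95.
Month 2: interest £83.02; balance after payment £7,136.97.
Closed form: n = −ln(1 − rB₀/P)/ln(1+r) = −ln(0.49121)/ln(1.0115) ≈ 62.170, so the balance reaches zero during payment 63.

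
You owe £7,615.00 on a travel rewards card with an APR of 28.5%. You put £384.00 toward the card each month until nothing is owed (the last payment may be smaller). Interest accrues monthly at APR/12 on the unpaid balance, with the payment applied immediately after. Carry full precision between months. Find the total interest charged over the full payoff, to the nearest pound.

Monthly rate r = 28.5%/12 = 2.375% = 0.02375.
Payoff takes n = ⌈−ln(1 − rB₀/P)/ln(1+r)⌉ = ⌈27.127⌉ = 28 payments; the last is £49.17.
Total paid = 27·£384.00 + £49.17 = £10,417.17.
Total interest = total paid − principal = £10,417.17 − £7,615.00 = £2,802.17.

£2,802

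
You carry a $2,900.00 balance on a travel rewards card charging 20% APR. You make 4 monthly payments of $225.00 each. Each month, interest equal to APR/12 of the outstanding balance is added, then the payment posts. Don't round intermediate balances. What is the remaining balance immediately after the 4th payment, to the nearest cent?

$2,175.47

Monthly rate r = 20%/12 = 1.66667% = 0.0166667.
Each month: B ← B·(1+r) − $225.00.
Month 1: interest $48.33; balance after payment $2,723.33.
Month 2: interest $45.39; balance after payment $2,543.72.
Month 3: interest $42.40; balance after payment $2,361.12.
Month 4: interest $39.35; balance after payment $2,175.47.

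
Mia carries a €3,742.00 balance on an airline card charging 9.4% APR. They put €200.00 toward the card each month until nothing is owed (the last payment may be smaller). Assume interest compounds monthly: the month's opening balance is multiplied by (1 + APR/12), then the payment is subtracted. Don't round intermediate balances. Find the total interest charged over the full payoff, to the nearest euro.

Monthly rate r = 9.4%/12 = 0.783333% = 0.00783333.
Payoff takes n = ⌈−ln(1 − rB₀/P)/ln(1+r)⌉ = ⌈20.311⌉ = 21 payments; the last is €62.34.
Total paid = 20·€200.00 + €62.34 = €4,062.34.
Total interest = total paid − principal = €4,062.34 − €3,742.00 = €320.34.

€320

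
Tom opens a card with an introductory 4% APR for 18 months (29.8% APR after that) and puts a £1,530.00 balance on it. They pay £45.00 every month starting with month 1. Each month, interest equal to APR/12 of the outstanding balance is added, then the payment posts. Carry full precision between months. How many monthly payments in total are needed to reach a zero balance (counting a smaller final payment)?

Promo months 1–18 at r₀ = 4%/12 = 0.00333333; months 19+ at r₁ = 29.8%/12 = 0.0248333.
After month 18: iterate B ← B·(1+r₀) − £45.00 for 18 months → £791.08.
Then at r₁ with £45.00/mo: n₂ = −ln(1 − r₁·B/P)/ln(1+r₁) ≈ 23.39 → 24 more payments.

42 months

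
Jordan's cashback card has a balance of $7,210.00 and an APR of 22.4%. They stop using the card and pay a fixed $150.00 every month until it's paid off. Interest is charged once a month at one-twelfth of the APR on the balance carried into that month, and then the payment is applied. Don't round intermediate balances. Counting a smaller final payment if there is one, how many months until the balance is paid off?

Monthly rate r = 22.4%/12 = 1.86667% = 0.0186667.
Recurrence: B ← B·(1+r) − $150.00.
Month 1: interest $134.59; balance after payment $7,194.59.
Month 2: interest $134.30; balance after payment $7,178.89.
Closed form: n = −ln(1 − rB₀/P)/ln(1+r) = −ln(0.10276)/ln(1.01867) ≈ 123.031, so the balance reaches zero during payment 124.

124 payments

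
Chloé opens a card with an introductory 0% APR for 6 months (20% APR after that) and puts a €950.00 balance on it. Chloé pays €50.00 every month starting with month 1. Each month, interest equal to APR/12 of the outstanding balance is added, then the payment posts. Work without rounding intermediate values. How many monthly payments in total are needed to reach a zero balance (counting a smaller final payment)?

21 months

Promo months 1–6 at r₀ = 0%/12 = 0; months 7+ at r₁ = 20%/12 = 0.0166667.
After month 6 (no interest yet): B = €950.00 − 6·€50.00 = €650.00.
Then at r₁ with €50.00/mo: n₂ = −ln(1 − r₁·B/P)/ln(1+r₁) ≈ 14.77 → 15 more payments.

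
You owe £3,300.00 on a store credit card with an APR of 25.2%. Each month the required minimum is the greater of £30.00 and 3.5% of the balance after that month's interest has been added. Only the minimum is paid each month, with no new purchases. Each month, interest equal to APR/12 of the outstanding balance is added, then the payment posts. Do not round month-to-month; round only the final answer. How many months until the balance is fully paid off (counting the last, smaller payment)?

135 months

Monthly rate r = 25.2%/12 = 2.1% = 0.021.
While 3.5% of the post-interest balance exceeds £30.00, each month B ← (B·(1+r))·(1 − 0.035), i.e. B shrinks by the factor (1+r)·0.965 = 0.98526.
This holds for months 1–93. Entering month 94 the balance is £829.75; 3.5% of the post-interest balance is now below £30.00, so the flat £30.00 minimum applies from here.
From month 94 a fixed £30.00 at rate r clears £829.75 in 42 more payments. Total: 93 + 42 = 135 months.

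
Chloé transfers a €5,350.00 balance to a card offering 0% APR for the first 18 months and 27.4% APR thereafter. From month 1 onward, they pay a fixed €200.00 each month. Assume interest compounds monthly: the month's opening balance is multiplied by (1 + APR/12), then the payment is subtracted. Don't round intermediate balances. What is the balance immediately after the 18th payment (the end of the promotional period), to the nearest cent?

€1,750.00

Promo months 1–18 at r₀ = 0%/12 = 0; months 19+ at r₁ = 27.4%/12 = 0.0228333.
After month 18 (no interest yet): B = €5,350.00 − 18·€200.00 = €1,750.00.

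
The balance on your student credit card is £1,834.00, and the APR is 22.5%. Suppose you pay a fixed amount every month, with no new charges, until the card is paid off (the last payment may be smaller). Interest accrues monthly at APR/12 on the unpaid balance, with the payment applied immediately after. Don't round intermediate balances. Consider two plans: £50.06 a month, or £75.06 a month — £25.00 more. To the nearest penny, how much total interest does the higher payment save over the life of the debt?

Monthly rate r = 22.5%/12 = 1.875% = 0.01875.
At £50.06/mo: n = ⌈−ln(1 − rB₀/P)/ln(1+r)⌉ = 63 payments (last £25.93); total interest = total paid − £1,834.00 = £1,295.65.
At £75.06/mo: 33 payments (last £73.92); total interest £641.84.
Interest saved = £1,295.65 − £641.84 = £653.81.

£653.81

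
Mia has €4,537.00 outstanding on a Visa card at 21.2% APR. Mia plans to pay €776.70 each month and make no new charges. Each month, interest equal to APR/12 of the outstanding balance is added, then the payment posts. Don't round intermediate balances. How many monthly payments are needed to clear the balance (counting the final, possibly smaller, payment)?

7 payments

Monthly rate r = 21.2%/12 = 1.76667% = 0.0176667.
Recurrence: B ← B·(1+r) − €776.70.
Month 1: interest €80.15; balance after payment €3,840.45.
Month 2: interest €67.85; balance after payment €3,131.60.
Closed form: n = −ln(1 − rB₀/P)/ln(1+r) = −ln(0.8968)/ln(1.01767) ≈ 6.220, so the balance reaches zero during payment 7.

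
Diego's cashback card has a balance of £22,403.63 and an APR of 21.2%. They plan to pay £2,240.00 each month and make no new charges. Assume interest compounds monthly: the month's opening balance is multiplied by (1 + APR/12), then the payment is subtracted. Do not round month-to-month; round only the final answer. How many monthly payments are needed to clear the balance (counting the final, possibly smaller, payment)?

Monthly rate r = 21.2%/12 = 1.76667% = 0.0176667.
Recurrence: B ← B·(1+r) − £2,240.00.
Month 1: interest £395.80; balance after payment £20,559.43.
Month 2: interest £363.22; balance after payment £18,682.64.
Closed form: n = −ln(1 − rB₀/P)/ln(1+r) = −ln(0.8233)/ln(1.01767) ≈ 11.102, so the balance reaches zero during payment 12.

12 months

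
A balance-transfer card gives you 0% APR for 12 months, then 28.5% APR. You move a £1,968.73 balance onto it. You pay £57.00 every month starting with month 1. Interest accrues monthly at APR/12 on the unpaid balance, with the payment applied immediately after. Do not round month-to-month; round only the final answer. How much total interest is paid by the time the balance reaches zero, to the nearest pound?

Promo months 1–12 at r₀ = 0%/12 = 0; months 13+ at r₁ = 28.5%/12 = 0.02375.
After month 12 (no interest yet): B = £1,968.73 − 12·£57.00 = £1,284.73.
Then at r₁ with £57.00/mo: n₂ = −ln(1 − r₁·B/P)/ln(1+r₁) ≈ 32.65 → 33 more payments.
Total paid = 44·£57.00 + £37.20 = £2,545.20; interest = £2,545.20 − £1,968.73 = £576.47.

£576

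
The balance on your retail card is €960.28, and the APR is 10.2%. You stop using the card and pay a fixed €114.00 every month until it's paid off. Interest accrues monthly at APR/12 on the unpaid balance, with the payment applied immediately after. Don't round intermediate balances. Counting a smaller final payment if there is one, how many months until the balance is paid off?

Monthly rate r = 10.2%/12 = 0.85% = 0.0085.
Recurrence: B ← B·(1+r) − €114.00.
Month 1: interest €8.16; balance after payment €854.44.
Month 2: interest €7.26; balance after payment €747.71.
Closed form: n = −ln(1 − rB₀/P)/ln(1+r) = −ln(0.9284)/ln(1.0085) ≈ 8.777, so the balance reaches zero during payment 9.

9 payments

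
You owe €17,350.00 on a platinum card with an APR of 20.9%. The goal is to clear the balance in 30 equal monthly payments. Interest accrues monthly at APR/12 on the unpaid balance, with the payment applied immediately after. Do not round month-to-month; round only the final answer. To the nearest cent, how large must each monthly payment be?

Monthly rate r = 20.9%/12 = 1.74167% = 0.0174167.
Level-payment amortization: P = B₀·r / (1 − (1+r)^(−n)) = 17350.00·0.0174167 / (1 − 1.01742^(−30)).
Denominator 1 − (1+r)^(−30) = 0.40429044.
P = 302.179 / 0.40429044 ≈ 747.43.

€747.43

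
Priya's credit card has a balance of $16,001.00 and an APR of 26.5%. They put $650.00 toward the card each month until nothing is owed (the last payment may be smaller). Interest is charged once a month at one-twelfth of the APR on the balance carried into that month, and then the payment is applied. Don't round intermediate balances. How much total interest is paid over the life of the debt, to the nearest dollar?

Monthly rate r = 26.5%/12 = 2.20833% = 0.0220833.
Payoff takes n = ⌈−ln(1 − rB₀/P)/ln(1+r)⌉ = ⌈35.912⌉ = 36 payments; the last is $593.69.
Total paid = 35·$650.00 + $593.69 = $23,343.69.
Total interest = total paid − principal = $23,343.69 − $16,001.00 = $7,342.69.

$7,343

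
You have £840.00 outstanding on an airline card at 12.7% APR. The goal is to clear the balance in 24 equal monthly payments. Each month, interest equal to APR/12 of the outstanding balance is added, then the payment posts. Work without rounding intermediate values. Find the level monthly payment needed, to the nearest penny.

Monthly rate r = 12.7%/12 = 1.05833% = 0.0105833.
Level-payment amortization: P = B₀·r / (1 − (1+r)^(−n)) = 840.00·0.0105833 / (1 − 1.01058^(−24)).
Denominator 1 − (1+r)^(−24) = 0.223272211.
P = 8.89 / 0.223272211 ≈ 39.82.

£39.82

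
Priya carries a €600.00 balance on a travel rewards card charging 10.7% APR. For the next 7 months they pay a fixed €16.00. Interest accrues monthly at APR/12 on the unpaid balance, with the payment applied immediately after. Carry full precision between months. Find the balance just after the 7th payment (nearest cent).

Monthly rate r = 10.7%/12 = 0.891667% = 0.00891667.
Each month: B ← B·(1+r) − €16.00.
Month 1: interest €5.35; balance after payment €589.35.
Month 2: interest €5.26; balance after payment €578.61.
Month 3: interest €5.16; balance after payment €567.76.
Month 4: interest €5.06; balance after payment €556.83.
Month 5: interest €4.97; balance after payment €545.79.
Month 6: interest €4.87; balance after payment €534.66.
Month 7: interest €4.77; balance after payment €523.43.

€523.43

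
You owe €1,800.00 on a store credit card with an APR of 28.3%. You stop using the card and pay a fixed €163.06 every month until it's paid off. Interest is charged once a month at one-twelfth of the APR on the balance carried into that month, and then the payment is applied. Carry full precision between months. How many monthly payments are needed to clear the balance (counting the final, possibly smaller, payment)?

Monthly rate r = 28.3%/12 = 2.35833% = 0.0235833.
Recurrence: B ← B·(1+r) − €163.06.
Month 1: interest €42.45; balance after payment €1,679.39.
Month 2: interest €39.61; balance after payment €1,555.94.
Closed form: n = −ln(1 − rB₀/P)/ln(1+r) = −ln(0.73967)/ln(1.02358) ≈ 12.937, so the balance reaches zero during payment 13.

13 months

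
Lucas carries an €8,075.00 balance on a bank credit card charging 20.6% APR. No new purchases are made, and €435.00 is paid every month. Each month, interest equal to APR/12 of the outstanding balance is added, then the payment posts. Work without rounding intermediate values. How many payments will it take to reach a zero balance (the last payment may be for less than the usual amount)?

23 payments

Monthly rate r = 20.6%/12 = 1.71667% = 0.0171667.
Recurrence: B ← B·(1+r) − €435.00.
Month 1: interest €138.62; balance after payment €7,778.62.
Month 2: interest €133.53; balance after payment €7,477.15.
Closed form: n = −ln(1 − rB₀/P)/ln(1+r) = −ln(0.68133)/ln(1.01717) ≈ 22.543, so the balance reaches zero during payment 23.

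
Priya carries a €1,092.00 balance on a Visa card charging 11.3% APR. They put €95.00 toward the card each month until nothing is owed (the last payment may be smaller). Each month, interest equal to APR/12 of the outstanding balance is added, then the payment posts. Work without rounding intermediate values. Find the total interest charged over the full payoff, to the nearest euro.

€69

Monthly rate r = 11.3%/12 = 0.941667% = 0.00941667.
Payoff takes n = ⌈−ln(1 − rB₀/P)/ln(1+r)⌉ = ⌈12.223⌉ = 13 payments; the last is €21.25.
Total paid = 12·€95.00 + €21.25 = €1,161.25.
Total interest = total paid − principal = €1,161.25 − €1,092.00 = €69.25.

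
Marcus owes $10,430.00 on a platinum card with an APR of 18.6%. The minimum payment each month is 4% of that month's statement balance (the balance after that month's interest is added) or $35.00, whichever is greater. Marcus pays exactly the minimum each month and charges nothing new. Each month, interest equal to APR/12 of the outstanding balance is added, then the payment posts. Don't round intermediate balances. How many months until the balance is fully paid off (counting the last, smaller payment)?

Monthly rate r = 18.6%/12 = 1.55% = 0.0155.
While 4% of the post-interest balance exceeds $35.00, each month B ← (B·(1+r))·(1 − 0.04), i.e. B shrinks by the factor (1+r)·0.96 = 0.97488.
This holds for months 1–99. Entering month 100 the balance is $840.33; 4% of the post-interest balance is now below $35.00, so the flat $35.00 minimum applies from here.
From month 100 a fixed $35.00 at rate r clears $840.33 in 31 more payments. Total: 99 + 31 = 130 months.

130 months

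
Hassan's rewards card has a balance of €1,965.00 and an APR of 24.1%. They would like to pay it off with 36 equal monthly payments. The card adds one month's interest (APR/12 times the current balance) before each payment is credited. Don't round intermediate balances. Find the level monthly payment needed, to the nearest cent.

€77.20

Monthly rate r = 24.1%/12 = 2.00833% = 0.0200833.
Level-payment amortization: P = B₀·r / (1 − (1+r)^(−n)) = 1965.00·0.0200833 / (1 − 1.02008^(−36)).
Denominator 1 − (1+r)^(−36) = 0.511216505.
P = 39.4638 / 0.511216505 ≈ 77.20.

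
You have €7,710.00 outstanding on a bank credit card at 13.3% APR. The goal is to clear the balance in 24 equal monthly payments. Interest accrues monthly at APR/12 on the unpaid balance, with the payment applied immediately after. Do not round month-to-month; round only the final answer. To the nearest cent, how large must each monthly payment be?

Monthly rate r = 13.3%/12 = 1.10833% = 0.0110833.
Level-payment amortization: P = B₀·r / (1 − (1+r)^(−n)) = 7710.00·0.0110833 / (1 − 1.01108^(−24)).
Denominator 1 − (1+r)^(−24) = 0.232438536.
P = 85.4525 / 0.232438536 ≈ 367.63.

€367.63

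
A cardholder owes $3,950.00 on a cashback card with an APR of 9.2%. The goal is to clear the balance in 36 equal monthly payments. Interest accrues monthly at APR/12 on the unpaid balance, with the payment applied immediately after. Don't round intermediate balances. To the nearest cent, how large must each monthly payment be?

$125.98

Monthly rate r = 9.2%/12 = 0.766667% = 0.00766667.
Level-payment amortization: P = B₀·r / (1 − (1+r)^(−n)) = 3950.00·0.00766667 / (1 − 1.00767^(−36)).
Denominator 1 − (1+r)^(−36) = 0.240387904.
P = 30.2833 / 0.240387904 ≈ 125.98.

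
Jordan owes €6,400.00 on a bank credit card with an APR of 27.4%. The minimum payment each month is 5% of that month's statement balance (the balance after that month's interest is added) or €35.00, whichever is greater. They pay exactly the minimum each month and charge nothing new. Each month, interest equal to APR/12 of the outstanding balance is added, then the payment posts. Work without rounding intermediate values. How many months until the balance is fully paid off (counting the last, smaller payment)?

105 months

Monthly rate r = 27.4%/12 = 2.28333% = 0.0228333.
While 5% of the post-interest balance exceeds €35.00, each month B ← (B·(1+r))·(1 − 0.05), i.e. B shrinks by the factor (1+r)·0.95 = 0.97169.
This holds for months 1–78. Entering month 79 the balance is €681.40; 5% of the post-interest balance is now below €35.00, so the flat €35.00 minimum applies from here.
From month 79 a fixed €35.00 at rate r clears €681.40 in 27 more payments. Total: 78 + 27 = 105 months.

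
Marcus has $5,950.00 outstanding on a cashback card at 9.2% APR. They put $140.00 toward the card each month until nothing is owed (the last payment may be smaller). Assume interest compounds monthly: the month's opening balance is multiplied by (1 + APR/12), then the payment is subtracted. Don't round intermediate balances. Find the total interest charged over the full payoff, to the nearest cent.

Monthly rate r = 9.2%/12 = 0.766667% = 0.00766667.
Payoff takes n = ⌈−ln(1 − rB₀/P)/ln(1+r)⌉ = ⌈51.624⌉ = 52 payments; the last is $87.55.
Total paid = 51·$140.00 + $87.55 = $7,227.55.
Total interest = total paid − principal = $7,227.55 − $5,950.00 = $1,277.55.

$1,277.55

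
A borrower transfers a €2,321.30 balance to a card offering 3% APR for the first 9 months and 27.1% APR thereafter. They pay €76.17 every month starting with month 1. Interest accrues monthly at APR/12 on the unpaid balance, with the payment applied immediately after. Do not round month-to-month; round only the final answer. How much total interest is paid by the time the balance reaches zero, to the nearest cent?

€718.80

Promo months 1–9 at r₀ = 3%/12 = 0.0025; months 10+ at r₁ = 27.1%/12 = 0.0225833.
After month 9: iterate B ← B·(1+r₀) − €76.17 for 9 months → €1,681.63.
Then at r₁ with €76.17/mo: n₂ = −ln(1 − r₁·B/P)/ln(1+r₁) ≈ 30.91 → 31 more payments.
Total paid = 39·€76.17 + €69.47 = €3,040.10; interest = €3,040.10 − €2,321.30 = €718.80.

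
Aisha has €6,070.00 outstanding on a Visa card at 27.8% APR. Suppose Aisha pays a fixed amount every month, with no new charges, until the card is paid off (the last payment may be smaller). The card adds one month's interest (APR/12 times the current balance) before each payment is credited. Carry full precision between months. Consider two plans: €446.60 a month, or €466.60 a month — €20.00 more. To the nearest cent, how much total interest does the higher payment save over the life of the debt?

Monthly rate r = 27.8%/12 = 2.31667% = 0.0231667.
At €446.60/mo: n = ⌈−ln(1 − rB₀/P)/ln(1+r)⌉ = 17 payments (last €229.64); total interest = total paid − €6,070.00 = €1,305.24.
At €466.60/mo: 16 payments (last €308.95); total interest €1,237.95.
Interest saved = €1,305.24 − €1,237.95 = €67.29.

€67.29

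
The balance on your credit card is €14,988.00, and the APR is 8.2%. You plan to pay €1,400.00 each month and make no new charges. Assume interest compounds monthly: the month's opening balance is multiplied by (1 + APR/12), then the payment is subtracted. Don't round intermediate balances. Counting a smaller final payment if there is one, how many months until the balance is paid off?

Monthly rate r = 8.2%/12 = 0.683333% = 0.00683333.
Recurrence: B ← B·(1+r) − €1,400.00.
Month 1: interest €102.42; balance after payment €13,690.42.
Month 2: interest €93.55; balance after payment €12,383.97.
Closed form: n = −ln(1 − rB₀/P)/ln(1+r) = −ln(0.92684)/ln(1.00683) ≈ 11.155, so the balance reaches zero during payment 12.

12 months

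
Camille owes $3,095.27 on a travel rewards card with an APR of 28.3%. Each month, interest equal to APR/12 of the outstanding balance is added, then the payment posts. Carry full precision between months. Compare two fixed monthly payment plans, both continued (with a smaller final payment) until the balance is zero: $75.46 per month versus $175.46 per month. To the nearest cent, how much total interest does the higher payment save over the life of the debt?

Monthly rate r = 28.3%/12 = 2.35833% = 0.0235833.
At $75.46/mo: n = ⌈−ln(1 − rB₀/P)/ln(1+r)⌉ = 147 payments (last $61.45); total interest = total paid − $3,095.27 = $7,983.34.
At $175.46/mo: 24 payments (last $13.60); total interest $953.91.
Interest saved = $7,983.34 − $953.91 = $7,029.43.

$7,029.43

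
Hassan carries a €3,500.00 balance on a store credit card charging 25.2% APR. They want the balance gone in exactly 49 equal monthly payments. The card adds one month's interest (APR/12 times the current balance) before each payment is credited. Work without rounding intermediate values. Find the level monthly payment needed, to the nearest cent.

€115.06

Monthly rate r = 25.2%/12 = 2.1% = 0.021.
Level-payment amortization: P = B₀·r / (1 − (1+r)^(−n)) = 3500.00·0.021 / (1 − 1.021^(−49)).
Denominator 1 − (1+r)^(−49) = 0.638807572.
P = 73.5 / 0.638807572 ≈ 115.06.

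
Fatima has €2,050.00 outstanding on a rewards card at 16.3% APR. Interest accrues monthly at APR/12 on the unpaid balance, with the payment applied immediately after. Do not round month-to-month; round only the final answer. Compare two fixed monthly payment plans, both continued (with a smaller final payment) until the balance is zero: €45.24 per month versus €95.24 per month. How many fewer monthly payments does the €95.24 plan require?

Monthly rate r = 16.3%/12 = 1.35833% = 0.0135833.
At €45.24/mo: n = ⌈−ln(1 − rB₀/P)/ln(1+r)⌉ = 71 payments (last €38.31); total interest = total paid − €2,050.00 = €1,155.11.
At €95.24/mo: 26 payments (last €60.46); total interest €391.46.
Payments saved = 71 − 26 = 45.

45 fewer payments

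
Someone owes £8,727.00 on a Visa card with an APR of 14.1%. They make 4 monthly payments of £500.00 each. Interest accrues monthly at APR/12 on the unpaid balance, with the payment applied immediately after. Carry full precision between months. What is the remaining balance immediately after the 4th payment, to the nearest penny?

Monthly rate r = 14.1%/12 = 1.175% = 0.01175.
Each month: B ← B·(1+r) − £500.00.
Month 1: interest £102.54; balance after payment £8,329.54.
Month 2: interest £97.87; balance after payment £7,927.41.
Month 3: interest £93.15; balance after payment £7,520.56.
Month 4: interest £88.37; balance after payment £7,108.93.

£7,108.93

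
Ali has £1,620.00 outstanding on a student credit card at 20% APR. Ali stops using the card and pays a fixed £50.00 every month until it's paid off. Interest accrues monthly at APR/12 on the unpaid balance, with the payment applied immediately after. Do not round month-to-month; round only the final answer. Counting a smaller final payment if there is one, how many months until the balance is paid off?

47 months

Monthly rate r = 20%/12 = 1.66667% = 0.0166667.
Recurrence: B ← B·(1+r) − £50.00.
Month 1: interest £27.00; balance after payment £1,597.00.
Month 2: interest £26.62; balance after payment £1,573.62.
Closed form: n = −ln(1 − rB₀/P)/ln(1+r) = −ln(0.46)/ln(1.01667) ≈ 46.979, so the balance reaches zero during payment 47.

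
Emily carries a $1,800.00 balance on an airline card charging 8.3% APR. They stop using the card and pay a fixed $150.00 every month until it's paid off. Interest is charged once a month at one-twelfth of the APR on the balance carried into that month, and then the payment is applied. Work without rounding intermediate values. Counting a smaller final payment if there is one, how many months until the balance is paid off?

Monthly rate r = 8.3%/12 = 0.691667% = 0.00691667.
Recurrence: B ← B·(1+r) − $150.00.
Month 1: interest $12.45; balance after payment $1,662.45.
Month 2: interest $11.50; balance after payment $1,523.95.
Closed form: n = −ln(1 − rB₀/P)/ln(1+r) = −ln(0.917)/ln(1.00692) ≈ 12.571, so the balance reaches zero during payment 13.

13 months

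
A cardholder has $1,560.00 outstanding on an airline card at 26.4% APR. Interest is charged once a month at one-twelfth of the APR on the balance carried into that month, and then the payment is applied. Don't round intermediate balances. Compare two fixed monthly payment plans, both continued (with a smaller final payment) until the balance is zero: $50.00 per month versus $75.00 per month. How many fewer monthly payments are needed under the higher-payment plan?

25 fewer payments

Monthly rate r = 26.4%/12 = 2.2% = 0.022.
At $50.00/mo: n = ⌈−ln(1 − rB₀/P)/ln(1+r)⌉ = 54 payments (last $14.54); total interest = total paid − $1,560.00 = $1,104.54.
At $75.00/mo: 29 payments (last $8.46); total interest $548.46.
Payments saved = 54 − 29 = 25.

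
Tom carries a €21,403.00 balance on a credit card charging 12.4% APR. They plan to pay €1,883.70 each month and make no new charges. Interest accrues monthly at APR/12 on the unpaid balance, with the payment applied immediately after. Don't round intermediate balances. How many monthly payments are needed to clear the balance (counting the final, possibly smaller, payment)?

13 payments

Monthly rate r = 12.4%/12 = 1.03333% = 0.0103333.
Recurrence: B ← B·(1+r) − €1,883.70.
Month 1: interest €221.16; balance after payment €19,740.46.
Month 2: interest €203.98; balance after payment €18,060.75.
Closed form: n = −ln(1 − rB₀/P)/ln(1+r) = −ln(0.88259)/ln(1.01033) ≈ 12.149, so the balance reaches zero during payment 13.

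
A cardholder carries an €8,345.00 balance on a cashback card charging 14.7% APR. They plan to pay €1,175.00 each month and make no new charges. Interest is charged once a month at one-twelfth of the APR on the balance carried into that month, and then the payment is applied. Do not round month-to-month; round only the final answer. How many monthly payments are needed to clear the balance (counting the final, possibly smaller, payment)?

Monthly rate r = 14.7%/12 = 1.225% = 0.01225.
Recurrence: B ← B·(1+r) − €1,175.00.
Month 1: interest €102.23; balance after payment €7,272.23.
Month 2: interest €89.08; balance after payment €6,186.31.
Closed form: n = −ln(1 − rB₀/P)/ln(1+r) = −ln(0.913)/ln(1.01225) ≈ 7.476, so the balance reaches zero during payment 8.

8 payments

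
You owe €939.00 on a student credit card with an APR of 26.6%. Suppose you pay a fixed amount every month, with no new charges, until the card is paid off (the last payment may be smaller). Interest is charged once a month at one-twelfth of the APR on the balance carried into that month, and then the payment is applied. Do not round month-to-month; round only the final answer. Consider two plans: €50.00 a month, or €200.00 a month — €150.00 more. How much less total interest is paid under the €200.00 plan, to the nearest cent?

€225.35

Monthly rate r = 26.6%/12 = 2.21667% = 0.0221667.
At €50.00/mo: n = ⌈−ln(1 − rB₀/P)/ln(1+r)⌉ = 25 payments (last €27.87); total interest = total paid − €939.00 = €288.87.
At €200.00/mo: 6 payments (last €2.52); total interest €63.52.
Interest saved = €288.87 − €63.52 = €225.35.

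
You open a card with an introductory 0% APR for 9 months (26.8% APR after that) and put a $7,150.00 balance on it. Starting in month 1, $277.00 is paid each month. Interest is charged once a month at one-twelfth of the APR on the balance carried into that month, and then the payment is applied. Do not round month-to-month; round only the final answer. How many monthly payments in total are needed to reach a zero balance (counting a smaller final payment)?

31 payments

Promo months 1–9 at r₀ = 0%/12 = 0; months 10+ at r₁ = 26.8%/12 = 0.0223333.
After month 9 (no interest yet): B = $7,150.00 − 9·$277.00 = $4,657.00.
Then at r₁ with $277.00/mo: n₂ = −ln(1 − r₁·B/P)/ln(1+r₁) ≈ 21.31 → 22 more payments.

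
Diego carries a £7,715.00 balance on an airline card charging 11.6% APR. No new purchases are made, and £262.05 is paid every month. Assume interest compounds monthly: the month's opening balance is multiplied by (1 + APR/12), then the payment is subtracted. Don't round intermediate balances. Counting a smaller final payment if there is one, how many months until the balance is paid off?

Monthly rate r = 11.6%/12 = 0.966667% = 0.00966667.
Recurrence: B ← B·(1+r) − £262.05.
Month 1: interest £74.58; balance after payment £7,527.53.
Month 2: interest £72.77; balance after payment £7,338.24.
Closed form: n = −ln(1 − rB₀/P)/ln(1+r) = −ln(0.7154)/ln(1.00967) ≈ 34.813, so the balance reaches zero during payment 35.

35 months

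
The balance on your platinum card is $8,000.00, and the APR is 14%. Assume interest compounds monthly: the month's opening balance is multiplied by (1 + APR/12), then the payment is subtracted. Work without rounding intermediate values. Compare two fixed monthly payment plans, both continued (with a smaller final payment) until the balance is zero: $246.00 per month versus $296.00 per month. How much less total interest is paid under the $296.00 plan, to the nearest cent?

$451.23

Monthly rate r = 14%/12 = 1.16667% = 0.0116667.
At $246.00/mo: n = ⌈−ln(1 − rB₀/P)/ln(1+r)⌉ = 42 payments (last $32.19); total interest = total paid − $8,000.00 = $2,118.19.
At $296.00/mo: 33 payments (last $194.96); total interest $1,666.96.
Interest saved = $2,118.19 − $1,666.96 = $451.23.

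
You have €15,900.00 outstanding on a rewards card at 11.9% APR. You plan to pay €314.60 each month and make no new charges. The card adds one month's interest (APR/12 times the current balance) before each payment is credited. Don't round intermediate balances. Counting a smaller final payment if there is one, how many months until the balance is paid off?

71 months

Monthly rate r = 11.9%/12 = 0.991667% = 0.00991667.
Recurrence: B ← B·(1+r) − €314.60.
Month 1: interest €157.68; balance after payment €15,743.07.
Month 2: interest €156.12; balance after payment €15,584.59.
Closed form: n = −ln(1 − rB₀/P)/ln(1+r) = −ln(0.49881)/ln(1.00992) ≈ 70.485, so the balance reaches zero during payment 71.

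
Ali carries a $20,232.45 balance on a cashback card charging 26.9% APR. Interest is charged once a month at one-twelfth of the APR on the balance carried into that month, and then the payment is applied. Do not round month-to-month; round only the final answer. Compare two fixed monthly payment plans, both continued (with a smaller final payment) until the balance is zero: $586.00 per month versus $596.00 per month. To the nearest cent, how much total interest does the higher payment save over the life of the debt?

Monthly rate r = 26.9%/12 = 2.24167% = 0.0224167.
At $586.00/mo: n = ⌈−ln(1 − rB₀/P)/ln(1+r)⌉ = 68 payments (last $46.46); total interest = total paid − $20,232.45 = $19,076.01.
At $596.00/mo: 65 payments (last $334.60); total interest $18,246.15.
Interest saved = $19,076.01 − $18,246.15 = $829.86.

$829.86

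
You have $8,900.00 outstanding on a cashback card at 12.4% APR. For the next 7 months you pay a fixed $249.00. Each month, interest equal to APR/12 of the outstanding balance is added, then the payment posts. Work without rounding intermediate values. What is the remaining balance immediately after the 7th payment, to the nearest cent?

$7,766.10

Monthly rate r = 12.4%/12 = 1.03333% = 0.0103333.
Each month: B ← B·(1+r) − $249.00.
Month 1: interest $91.97; balance after payment $8,742.97.
Month 2: interest $90.34; balance after payment $8,584.31.
Month 3: interest $88.70; balance after payment $8,424.02.
Month 4: interest $87.05; balance after payment $8,262.06.
Month 5: interest $85.37; balance after payment $8,098.44.
Month 6: interest $83.68; balance after payment $7,933.12.
Month 7: interest $81.98; balance after payment $7,766.10.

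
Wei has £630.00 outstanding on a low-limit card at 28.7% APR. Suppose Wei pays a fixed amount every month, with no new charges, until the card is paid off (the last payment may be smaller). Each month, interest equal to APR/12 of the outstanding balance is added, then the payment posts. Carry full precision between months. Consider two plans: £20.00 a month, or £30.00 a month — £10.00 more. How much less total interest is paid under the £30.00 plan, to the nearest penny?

£299.00

Monthly rate r = 28.7%/12 = 2.39167% = 0.0239167.
At £20.00/mo: n = ⌈−ln(1 − rB₀/P)/ln(1+r)⌉ = 60 payments (last £4.62); total interest = total paid − £630.00 = £554.62.
At £30.00/mo: 30 payments (last £15.62); total interest £255.62.
Interest saved = £554.62 − £255.62 = £299.00.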